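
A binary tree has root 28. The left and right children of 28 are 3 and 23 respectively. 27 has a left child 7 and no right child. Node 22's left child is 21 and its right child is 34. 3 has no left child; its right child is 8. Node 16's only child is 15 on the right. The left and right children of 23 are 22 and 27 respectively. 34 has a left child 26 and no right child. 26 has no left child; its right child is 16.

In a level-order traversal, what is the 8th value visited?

Level-order visits nodes level by level from the root, left to right within each level.
Level 0: 28
Level 1: 3, 23
Level 2: 8, 22, 27
Level 3: 21, 34, 7
Level 4: 26
Level 5: 16
Level 6: 15
Full level-order sequence: 28, 3, 23, 8, 22, 27, 21, 34, 7, 26, 16, 15.

34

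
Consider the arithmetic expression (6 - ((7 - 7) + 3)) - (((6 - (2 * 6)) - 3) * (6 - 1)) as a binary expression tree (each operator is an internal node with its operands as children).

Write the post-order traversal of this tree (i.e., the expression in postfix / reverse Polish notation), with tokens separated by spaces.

Post-order on an expression tree gives postfix notation: for each operator, emit left operand, right operand, then the operator.

6 7 7 - 3 + - 6 2 6 * - 3 - 6 1 - * -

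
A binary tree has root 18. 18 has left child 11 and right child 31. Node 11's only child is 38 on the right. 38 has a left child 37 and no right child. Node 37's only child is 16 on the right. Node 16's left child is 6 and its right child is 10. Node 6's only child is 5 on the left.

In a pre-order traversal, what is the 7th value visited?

5

Pre-order visits the node, then its left subtree, then its right subtree.
Visit 18.
At 18: go left to 11.
  Visit 11.
  At 11: no left child.
  At 11: go right to 38.
    Visit 38.
    At 38: go left to 37.
      Visit 37.
      At 37: no left child.
      At 37: go right to 16.
        Visit 16.
        At 16: go left to 6.
          Visit 6.
          At 6: go left to 5.
            5 is a leaf — visit 5.
          At 6: no right child.
        At 16: go right to 10.
          10 is a leaf — visit 10.
    At 38: no right child.
At 18: go right to 31.
  31 is a leaf — visit 31.
Full pre-order sequence: 18, 11, 38, 37, 16, 6, 5, 10, 31.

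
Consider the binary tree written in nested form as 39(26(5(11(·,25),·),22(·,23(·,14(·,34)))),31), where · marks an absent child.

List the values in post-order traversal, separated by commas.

25, 11, 5, 34, 14, 23, 22, 26, 31, 39

Post-order visits the left subtree, then the right subtree, then the node.
At 39: go left to 26.
  At 26: go left to 5.
    At 5: go left to 11.
      At 11: no left child.
      At 11: go right to 25.
        25 is a leaf — visit 25.
      Visit 11.
    At 5: no right child.
    Visit 5.
  At 26: go right to 22.
    At 22: no left child.
    At 22: go right to 23.
      At 23: no left child.
      At 23: go right to 14.
        At 14: no left child.
        At 14: go right to 34.
          34 is a leaf — visit 34.
        Visit 14.
      Visit 23.
    Visit 22.
  Visit 26.
At 39: go right to 31.
  31 is a leaf — visit 31.
Visit 39.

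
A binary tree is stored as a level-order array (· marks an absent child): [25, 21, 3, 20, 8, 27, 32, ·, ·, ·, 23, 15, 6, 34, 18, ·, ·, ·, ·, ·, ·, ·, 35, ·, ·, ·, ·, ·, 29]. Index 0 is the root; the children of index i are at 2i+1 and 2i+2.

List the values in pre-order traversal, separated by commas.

25, 21, 20, 8, 23, 35, 3, 27, 15, 6, 32, 34, 29, 18

Pre-order visits the node, then its left subtree, then its right subtree.
Visit 25.
At 25: go left to 21.
  Visit 21.
  At 21: go left to 20.
    20 is a leaf — visit 20.
  At 21: go right to 8.
    Visit 8.
    At 8: no left child.
    At 8: go right to 23.
      Visit 23.
      At 23: no left child.
      At 23: go right to 35.
        35 is a leaf — visit 35.
At 25: go right to 3.
  Visit 3.
  At 3: go left to 27.
    Visit 27.
    At 27: go left to 15.
      15 is a leaf — visit 15.
    At 27: go right to 6.
      6 is a leaf — visit 6.
  At 3: go right to 32.
    Visit 32.
    At 32: go left to 34.
      Visit 34.
      At 34: no left child.
      At 34: go right to 29.
        29 is a leaf — visit 29.
    At 32: go right to 18.
      18 is a leaf — visit 18.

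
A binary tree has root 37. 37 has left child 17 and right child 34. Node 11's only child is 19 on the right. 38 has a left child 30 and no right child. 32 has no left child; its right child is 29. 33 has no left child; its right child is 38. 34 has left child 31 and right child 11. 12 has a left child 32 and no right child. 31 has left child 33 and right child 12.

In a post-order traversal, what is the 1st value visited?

Post-order visits the left subtree, then the right subtree, then the node.
At 37: go left to 17.
  17 is a leaf — visit 17.
At 37: go right to 34.
  At 34: go left to 31.
    At 31: go left to 33.
      At 33: no left child.
      At 33: go right to 38.
        At 38: go left to 30.
          30 is a leaf — visit 30.
        At 38: no right child.
        Visit 38.
      Visit 33.
    At 31: go right to 12.
      At 12: go left to 32.
        At 32: no left child.
        At 32: go right to 29.
          29 is a leaf — visit 29.
        Visit 32.
      At 12: no right child.
      Visit 12.
    Visit 31.
  At 34: go right to 11.
    At 11: no left child.
    At 11: go right to 19.
      19 is a leaf — visit 19.
    Visit 11.
  Visit 34.
Visit 37.
Full post-order sequence: 17, 30, 38, 33, 29, 32, 12, 31, 19, 11, 34, 37.

17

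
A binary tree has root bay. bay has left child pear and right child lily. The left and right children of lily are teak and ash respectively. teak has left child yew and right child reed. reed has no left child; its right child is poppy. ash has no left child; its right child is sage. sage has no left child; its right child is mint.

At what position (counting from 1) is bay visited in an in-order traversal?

In-order visits the left subtree, then the node, then the right subtree.
At bay: go left to pear.
  pear is a leaf — visit pear.
Visit bay.
At bay: go right to lily.
  At lily: go left to teak.
    At teak: go left to yew.
      yew is a leaf — visit yew.
    Visit teak.
    At teak: go right to reed.
      At reed: no left child.
      Visit reed.
      At reed: go right to poppy.
        poppy is a leaf — visit poppy.
  Visit lily.
  At lily: go right to ash.
    At ash: no left child.
    Visit ash.
    At ash: go right to sage.
      At sage: no left child.
      Visit sage.
      At sage: go right to mint.
        mint is a leaf — visit mint.
Full in-order sequence: pear, bay, yew, teak, reed, poppy, lily, ash, sage, mint.

2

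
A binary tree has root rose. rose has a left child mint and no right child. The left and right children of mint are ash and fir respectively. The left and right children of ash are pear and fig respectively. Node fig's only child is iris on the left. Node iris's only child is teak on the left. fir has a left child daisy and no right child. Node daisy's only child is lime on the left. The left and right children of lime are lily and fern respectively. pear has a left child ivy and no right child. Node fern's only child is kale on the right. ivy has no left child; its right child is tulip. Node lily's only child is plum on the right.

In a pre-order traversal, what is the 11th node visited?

daisy

Pre-order visits the node, then its left subtree, then its right subtree.
Visit rose.
At rose: go left to mint.
  Visit mint.
  At mint: go left to ash.
    Visit ash.
    At ash: go left to pear.
      Visit pear.
      At pear: go left to ivy.
        Visit ivy.
        At ivy: no left child.
        At ivy: go right to tulip.
          tulip is a leaf — visit tulip.
      At pear: no right child.
    At ash: go right to fig.
      Visit fig.
      At fig: go left to iris.
        Visit iris.
        At iris: go left to teak.
          teak is a leaf — visit teak.
        At iris: no right child.
      At fig: no right child.
  At mint: go right to fir.
    Visit fir.
    At fir: go left to daisy.
      Visit daisy.
      At daisy: go left to lime.
        Visit lime.
        At lime: go left to lily.
          Visit lily.
          At lily: no left child.
          At lily: go right to plum.
            plum is a leaf — visit plum.
        At lime: go right to fern.
          Visit fern.
          At fern: no left child.
          At fern: go right to kale.
            kale is a leaf — visit kale.
      At daisy: no right child.
    At fir: no right child.
At rose: no right child.
Full pre-order sequence: rose, mint, ash, pear, ivy, tulip, fig, iris, teak, fir, daisy, lime, lily, plum, fern, kale.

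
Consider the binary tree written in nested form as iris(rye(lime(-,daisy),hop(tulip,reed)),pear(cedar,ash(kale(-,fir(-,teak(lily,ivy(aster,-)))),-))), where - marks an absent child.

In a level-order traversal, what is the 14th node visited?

Level-order visits nodes level by level from the root, left to right within each level.
Level 0: iris
Level 1: rye, pear
Level 2: lime, hop, cedar, ash
Level 3: daisy, tulip, reed, kale
Level 4: fir
Level 5: teak
Level 6: lily, ivy
Level 7: aster
Full level-order sequence: iris, rye, pear, lime, hop, cedar, ash, daisy, tulip, reed, kale, fir, teak, lily, ivy, aster.

lily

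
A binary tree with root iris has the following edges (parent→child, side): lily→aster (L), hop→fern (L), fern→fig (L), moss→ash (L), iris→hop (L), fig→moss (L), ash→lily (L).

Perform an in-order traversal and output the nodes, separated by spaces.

aster lily ash moss fig fern hop iris

In-order visits the left subtree, then the node, then the right subtree.
At iris: go left to hop.
  At hop: go left to fern.
    At fern: go left to fig.
      At fig: go left to moss.
        At moss: go left to ash.
          At ash: go left to lily.
            At lily: go left to aster.
              aster is a leaf — visit aster.
            Visit lily.
            At lily: no right child.
          Visit ash.
          At ash: no right child.
        Visit moss.
        At moss: no right child.
      Visit fig.
      At fig: no right child.
    Visit fern.
    At fern: no right child.
  Visit hop.
  At hop: no right child.
Visit iris.
At iris: no right child.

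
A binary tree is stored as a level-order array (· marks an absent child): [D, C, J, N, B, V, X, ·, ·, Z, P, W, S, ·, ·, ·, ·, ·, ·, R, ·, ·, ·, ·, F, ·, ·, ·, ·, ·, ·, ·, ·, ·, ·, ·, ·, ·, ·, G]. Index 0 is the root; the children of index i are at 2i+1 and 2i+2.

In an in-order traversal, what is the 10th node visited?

F

In-order visits the left subtree, then the node, then the right subtree.
At D: go left to C.
  At C: go left to N.
    N is a leaf — visit N.
  Visit C.
  At C: go right to B.
    At B: go left to Z.
      At Z: go left to R.
        At R: go left to G.
          G is a leaf — visit G.
        Visit R.
        At R: no right child.
      Visit Z.
      At Z: no right child.
    Visit B.
    At B: go right to P.
      P is a leaf — visit P.
Visit D.
At D: go right to J.
  At J: go left to V.
    At V: go left to W.
      At W: no left child.
      Visit W.
      At W: go right to F.
        F is a leaf — visit F.
    Visit V.
    At V: go right to S.
      S is a leaf — visit S.
  Visit J.
  At J: go right to X.
    X is a leaf — visit X.
Full in-order sequence: N, C, G, R, Z, B, P, D, W, F, V, S, J, X.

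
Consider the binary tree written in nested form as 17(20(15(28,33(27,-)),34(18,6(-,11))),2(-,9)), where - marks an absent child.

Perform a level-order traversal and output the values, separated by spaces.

Level-order visits nodes level by level from the root, left to right within each level.
Level 0: 17
Level 1: 20, 2
Level 2: 15, 34, 9
Level 3: 28, 33, 18, 6
Level 4: 27, 11

17 20 2 15 34 9 28 33 18 6 27 11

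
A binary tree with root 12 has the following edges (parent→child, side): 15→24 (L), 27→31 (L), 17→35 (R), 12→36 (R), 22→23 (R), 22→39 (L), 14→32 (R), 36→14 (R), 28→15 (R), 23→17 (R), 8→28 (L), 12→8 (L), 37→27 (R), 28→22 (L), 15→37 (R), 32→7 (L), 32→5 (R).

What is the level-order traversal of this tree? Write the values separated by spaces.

12 8 36 28 14 22 15 32 39 23 24 37 7 5 17 27 35 31

Level-order visits nodes level by level from the root, left to right within each level.
Level 0: 12
Level 1: 8, 36
Level 2: 28, 14
Level 3: 22, 15, 32
Level 4: 39, 23, 24, 37, 7, 5
Level 5: 17, 27
Level 6: 35, 31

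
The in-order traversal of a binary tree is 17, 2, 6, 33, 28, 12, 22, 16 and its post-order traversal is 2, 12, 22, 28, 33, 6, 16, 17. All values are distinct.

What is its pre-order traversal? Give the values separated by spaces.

The last element of post-order is the root; it splits in-order into left and right subtrees.
Root 17: left subtree has 0 nodes { }, right has 7 {2, 6, 33, 28, 12, 22, 16}.
  Root 16: left subtree has 6 nodes {2, 6, 33, 28, 12, 22}, right has 0 { }.
    Root 6: left subtree has 1 node {2}, right has 4 {33, 28, 12, 22}.
      Root 33: left subtree has 0 nodes { }, right has 3 {28, 12, 22}.
        Root 28: left subtree has 0 nodes { }, right has 2 {12, 22}.
          Root 22: left subtree has 1 node {12}, right has 0 { }.

17 16 6 2 33 28 22 12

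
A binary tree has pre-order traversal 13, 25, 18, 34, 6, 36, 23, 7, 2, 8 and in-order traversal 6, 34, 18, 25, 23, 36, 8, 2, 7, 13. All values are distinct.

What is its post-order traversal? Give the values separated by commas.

The first element of pre-order is the root; it splits in-order into left and right subtrees.
Root 13: left subtree has 9 nodes {6, 34, 18, 25, 23, 36, 8, 2, 7}, right has 0 { }.
  Root 25: left subtree has 3 nodes {6, 34, 18}, right has 5 {23, 36, 8, 2, 7}.
    Root 18: left subtree has 2 nodes {6, 34}, right has 0 { }.
      Root 34: left subtree has 1 node {6}, right has 0 { }.
    Root 36: left subtree has 1 node {23}, right has 3 {8, 2, 7}.
      Root 7: left subtree has 2 nodes {8, 2}, right has 0 { }.
        Root 2: left subtree has 1 node {8}, right has 0 { }.

6, 34, 18, 23, 8, 2, 7, 36, 25, 13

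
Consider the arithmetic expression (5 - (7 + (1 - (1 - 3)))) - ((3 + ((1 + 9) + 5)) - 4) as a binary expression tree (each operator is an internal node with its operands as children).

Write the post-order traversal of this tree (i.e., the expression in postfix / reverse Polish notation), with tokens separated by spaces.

Post-order on an expression tree gives postfix notation: for each operator, emit left operand, right operand, then the operator.

5 7 1 1 3 - - + - 3 1 9 + 5 + + 4 - -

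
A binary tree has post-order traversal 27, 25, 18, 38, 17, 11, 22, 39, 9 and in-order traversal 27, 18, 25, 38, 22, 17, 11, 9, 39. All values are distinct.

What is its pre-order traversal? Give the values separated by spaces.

The last element of post-order is the root; it splits in-order into left and right subtrees.
Root 9: left subtree has 7 nodes {27, 18, 25, 38, 22, 17, 11}, right has 1 {39}.
  Root 22: left subtree has 4 nodes {27, 18, 25, 38}, right has 2 {17, 11}.
    Root 38: left subtree has 3 nodes {27, 18, 25}, right has 0 { }.
      Root 18: left subtree has 1 node {27}, right has 1 {25}.
    Root 11: left subtree has 1 node {17}, right has 0 { }.

9 22 38 18 27 25 11 17 39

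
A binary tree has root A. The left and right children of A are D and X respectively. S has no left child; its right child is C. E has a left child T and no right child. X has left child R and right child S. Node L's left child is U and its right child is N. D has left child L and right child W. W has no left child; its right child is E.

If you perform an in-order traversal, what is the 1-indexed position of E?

In-order visits the left subtree, then the node, then the right subtree.
At A: go left to D.
  At D: go left to L.
    At L: go left to U.
      U is a leaf — visit U.
    Visit L.
    At L: go right to N.
      N is a leaf — visit N.
  Visit D.
  At D: go right to W.
    At W: no left child.
    Visit W.
    At W: go right to E.
      At E: go left to T.
        T is a leaf — visit T.
      Visit E.
      At E: no right child.
Visit A.
At A: go right to X.
  At X: go left to R.
    R is a leaf — visit R.
  Visit X.
  At X: go right to S.
    At S: no left child.
    Visit S.
    At S: go right to C.
      C is a leaf — visit C.
Full in-order sequence: U, L, N, D, W, T, E, A, R, X, S, C.

7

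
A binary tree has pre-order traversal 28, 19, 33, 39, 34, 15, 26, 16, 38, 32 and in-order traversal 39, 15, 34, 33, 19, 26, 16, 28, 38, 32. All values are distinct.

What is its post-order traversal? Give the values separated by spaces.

The first element of pre-order is the root; it splits in-order into left and right subtrees.
Root 28: left subtree has 7 nodes {39, 15, 34, 33, 19, 26, 16}, right has 2 {38, 32}.
  Root 19: left subtree has 4 nodes {39, 15, 34, 33}, right has 2 {26, 16}.
    Root 33: left subtree has 3 nodes {39, 15, 34}, right has 0 { }.
      Root 39: left subtree has 0 nodes { }, right has 2 {15, 34}.
        Root 34: left subtree has 1 node {15}, right has 0 { }.
    Root 26: left subtree has 0 nodes { }, right has 1 {16}.
  Root 38: left subtree has 0 nodes { }, right has 1 {32}.

15 34 39 33 16 26 19 32 38 28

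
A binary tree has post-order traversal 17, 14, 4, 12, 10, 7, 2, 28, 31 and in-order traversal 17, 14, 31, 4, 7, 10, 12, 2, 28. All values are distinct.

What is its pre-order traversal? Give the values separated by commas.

The last element of post-order is the root; it splits in-order into left and right subtrees.
Root 31: left subtree has 2 nodes {17, 14}, right has 6 {4, 7, 10, 12, 2, 28}.
  Root 14: left subtree has 1 node {17}, right has 0 { }.
  Root 28: left subtree has 5 nodes {4, 7, 10, 12, 2}, right has 0 { }.
    Root 2: left subtree has 4 nodes {4, 7, 10, 12}, right has 0 { }.
      Root 7: left subtree has 1 node {4}, right has 2 {10, 12}.
        Root 10: left subtree has 0 nodes { }, right has 1 {12}.

31, 14, 17, 28, 2, 7, 4, 10, 12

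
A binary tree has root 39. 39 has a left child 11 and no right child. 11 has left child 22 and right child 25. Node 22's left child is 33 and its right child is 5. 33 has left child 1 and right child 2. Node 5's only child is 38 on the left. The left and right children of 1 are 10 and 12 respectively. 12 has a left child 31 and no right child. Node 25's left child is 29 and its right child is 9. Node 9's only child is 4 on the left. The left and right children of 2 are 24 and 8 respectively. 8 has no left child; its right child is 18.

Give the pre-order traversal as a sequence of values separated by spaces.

Pre-order visits the node, then its left subtree, then its right subtree.
Visit 39.
At 39: go left to 11.
  Visit 11.
  At 11: go left to 22.
    Visit 22.
    At 22: go left to 33.
      Visit 33.
      At 33: go left to 1.
        Visit 1.
        At 1: go left to 10.
          10 is a leaf — visit 10.
        At 1: go right to 12.
          Visit 12.
          At 12: go left to 31.
            31 is a leaf — visit 31.
          At 12: no right child.
      At 33: go right to 2.
        Visit 2.
        At 2: go left to 24.
          24 is a leaf — visit 24.
        At 2: go right to 8.
          Visit 8.
          At 8: no left child.
          At 8: go right to 18.
            18 is a leaf — visit 18.
    At 22: go right to 5.
      Visit 5.
      At 5: go left to 38.
        38 is a leaf — visit 38.
      At 5: no right child.
  At 11: go right to 25.
    Visit 25.
    At 25: go left to 29.
      29 is a leaf — visit 29.
    At 25: go right to 9.
      Visit 9.
      At 9: go left to 4.
        4 is a leaf — visit 4.
      At 9: no right child.
At 39: no right child.

39 11 22 33 1 10 12 31 2 24 8 18 5 38 25 29 9 4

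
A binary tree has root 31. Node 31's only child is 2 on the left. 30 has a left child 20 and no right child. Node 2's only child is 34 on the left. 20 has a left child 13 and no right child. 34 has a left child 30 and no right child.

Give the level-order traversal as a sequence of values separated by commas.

Level-order visits nodes level by level from the root, left to right within each level.
Level 0: 31
Level 1: 2
Level 2: 34
Level 3: 30
Level 4: 20
Level 5: 13

31, 2, 34, 30, 20, 13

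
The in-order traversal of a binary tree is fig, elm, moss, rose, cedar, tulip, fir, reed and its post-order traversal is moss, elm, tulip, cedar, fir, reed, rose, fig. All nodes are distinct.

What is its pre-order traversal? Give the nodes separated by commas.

fig, rose, elm, moss, reed, fir, cedar, tulip

The last element of post-order is the root; it splits in-order into left and right subtrees.
Root fig: left subtree has 0 nodes { }, right has 7 {elm, moss, rose, cedar, tulip, fir, reed}.
  Root rose: left subtree has 2 nodes {elm, moss}, right has 4 {cedar, tulip, fir, reed}.
    Root elm: left subtree has 0 nodes { }, right has 1 {moss}.
    Root reed: left subtree has 3 nodes {cedar, tulip, fir}, right has 0 { }.
      Root fir: left subtree has 2 nodes {cedar, tulip}, right has 0 { }.
        Root cedar: left subtree has 0 nodes { }, right has 1 {tulip}.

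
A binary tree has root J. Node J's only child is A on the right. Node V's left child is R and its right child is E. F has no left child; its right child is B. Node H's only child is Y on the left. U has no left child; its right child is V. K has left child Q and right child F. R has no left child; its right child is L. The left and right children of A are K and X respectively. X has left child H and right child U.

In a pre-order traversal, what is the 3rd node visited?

K

Pre-order visits the node, then its left subtree, then its right subtree.
Visit J.
At J: no left child.
At J: go right to A.
  Visit A.
  At A: go left to K.
    Visit K.
    At K: go left to Q.
      Q is a leaf — visit Q.
    At K: go right to F.
      Visit F.
      At F: no left child.
      At F: go right to B.
        B is a leaf — visit B.
  At A: go right to X.
    Visit X.
    At X: go left to H.
      Visit H.
      At H: go left to Y.
        Y is a leaf — visit Y.
      At H: no right child.
    At X: go right to U.
      Visit U.
      At U: no left child.
      At U: go right to V.
        Visit V.
        At V: go left to R.
          Visit R.
          At R: no left child.
          At R: go right to L.
            L is a leaf — visit L.
        At V: go right to E.
          E is a leaf — visit E.
Full pre-order sequence: J, A, K, Q, F, B, X, H, Y, U, V, R, L, E.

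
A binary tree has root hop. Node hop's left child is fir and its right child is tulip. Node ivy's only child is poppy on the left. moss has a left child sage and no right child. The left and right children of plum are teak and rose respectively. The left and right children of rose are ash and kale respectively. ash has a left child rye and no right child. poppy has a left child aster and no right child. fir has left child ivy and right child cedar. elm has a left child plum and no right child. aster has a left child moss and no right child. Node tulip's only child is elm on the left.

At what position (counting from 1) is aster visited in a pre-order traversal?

Pre-order visits the node, then its left subtree, then its right subtree.
Visit hop.
At hop: go left to fir.
  Visit fir.
  At fir: go left to ivy.
    Visit ivy.
    At ivy: go left to poppy.
      Visit poppy.
      At poppy: go left to aster.
        Visit aster.
        At aster: go left to moss.
          Visit moss.
          At moss: go left to sage.
            sage is a leaf — visit sage.
          At moss: no right child.
        At aster: no right child.
      At poppy: no right child.
    At ivy: no right child.
  At fir: go right to cedar.
    cedar is a leaf — visit cedar.
At hop: go right to tulip.
  Visit tulip.
  At tulip: go left to elm.
    Visit elm.
    At elm: go left to plum.
      Visit plum.
      At plum: go left to teak.
        teak is a leaf — visit teak.
      At plum: go right to rose.
        Visit rose.
        At rose: go left to ash.
          Visit ash.
          At ash: go left to rye.
            rye is a leaf — visit rye.
          At ash: no right child.
        At rose: go right to kale.
          kale is a leaf — visit kale.
    At elm: no right child.
  At tulip: no right child.
Full pre-order sequence: hop, fir, ivy, poppy, aster, moss, sage, cedar, tulip, elm, plum, teak, rose, ash, rye, kale.

5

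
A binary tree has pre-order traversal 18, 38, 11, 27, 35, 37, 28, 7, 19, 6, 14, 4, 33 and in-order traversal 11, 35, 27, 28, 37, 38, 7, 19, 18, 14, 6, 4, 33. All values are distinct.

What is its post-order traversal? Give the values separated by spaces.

35 28 37 27 11 19 7 38 14 33 4 6 18

The first element of pre-order is the root; it splits in-order into left and right subtrees.
Root 18: left subtree has 8 nodes {11, 35, 27, 28, 37, 38, 7, 19}, right has 4 {14, 6, 4, 33}.
  Root 38: left subtree has 5 nodes {11, 35, 27, 28, 37}, right has 2 {7, 19}.
    Root 11: left subtree has 0 nodes { }, right has 4 {35, 27, 28, 37}.
      Root 27: left subtree has 1 node {35}, right has 2 {28, 37}.
        Root 37: left subtree has 1 node {28}, right has 0 { }.
    Root 7: left subtree has 0 nodes { }, right has 1 {19}.
  Root 6: left subtree has 1 node {14}, right has 2 {4, 33}.
    Root 4: left subtree has 0 nodes { }, right has 1 {33}.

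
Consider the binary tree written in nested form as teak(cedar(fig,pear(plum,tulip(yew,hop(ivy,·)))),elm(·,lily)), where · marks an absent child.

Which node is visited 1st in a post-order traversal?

fig

Post-order visits the left subtree, then the right subtree, then the node.
At teak: go left to cedar.
  At cedar: go left to fig.
    fig is a leaf — visit fig.
  At cedar: go right to pear.
    At pear: go left to plum.
      plum is a leaf — visit plum.
    At pear: go right to tulip.
      At tulip: go left to yew.
        yew is a leaf — visit yew.
      At tulip: go right to hop.
        At hop: go left to ivy.
          ivy is a leaf — visit ivy.
        At hop: no right child.
        Visit hop.
      Visit tulip.
    Visit pear.
  Visit cedar.
At teak: go right to elm.
  At elm: no left child.
  At elm: go right to lily.
    lily is a leaf — visit lily.
  Visit elm.
Visit teak.
Full post-order sequence: fig, plum, yew, ivy, hop, tulip, pear, cedar, lily, elm, teak.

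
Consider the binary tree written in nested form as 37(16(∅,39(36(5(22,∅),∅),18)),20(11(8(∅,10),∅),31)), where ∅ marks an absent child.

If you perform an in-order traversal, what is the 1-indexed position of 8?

8

In-order visits the left subtree, then the node, then the right subtree.
At 37: go left to 16.
  At 16: no left child.
  Visit 16.
  At 16: go right to 39.
    At 39: go left to 36.
      At 36: go left to 5.
        At 5: go left to 22.
          22 is a leaf — visit 22.
        Visit 5.
        At 5: no right child.
      Visit 36.
      At 36: no right child.
    Visit 39.
    At 39: go right to 18.
      18 is a leaf — visit 18.
Visit 37.
At 37: go right to 20.
  At 20: go left to 11.
    At 11: go left to 8.
      At 8: no left child.
      Visit 8.
      At 8: go right to 10.
        10 is a leaf — visit 10.
    Visit 11.
    At 11: no right child.
  Visit 20.
  At 20: go right to 31.
    31 is a leaf — visit 31.
Full in-order sequence: 16, 22, 5, 36, 39, 18, 37, 8, 10, 11, 20, 31.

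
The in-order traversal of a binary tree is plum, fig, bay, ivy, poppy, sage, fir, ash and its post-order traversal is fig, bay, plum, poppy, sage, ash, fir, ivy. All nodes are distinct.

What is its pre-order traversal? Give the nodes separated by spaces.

ivy plum bay fig fir sage poppy ash

The last element of post-order is the root; it splits in-order into left and right subtrees.
Root ivy: left subtree has 3 nodes {plum, fig, bay}, right has 4 {poppy, sage, fir, ash}.
  Root plum: left subtree has 0 nodes { }, right has 2 {fig, bay}.
    Root bay: left subtree has 1 node {fig}, right has 0 { }.
  Root fir: left subtree has 2 nodes {poppy, sage}, right has 1 {ash}.
    Root sage: left subtree has 1 node {poppy}, right has 0 { }.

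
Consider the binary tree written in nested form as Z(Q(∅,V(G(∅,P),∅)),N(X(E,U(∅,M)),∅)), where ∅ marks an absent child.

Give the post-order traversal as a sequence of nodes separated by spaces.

P G V Q E M U X N Z

Post-order visits the left subtree, then the right subtree, then the node.
At Z: go left to Q.
  At Q: no left child.
  At Q: go right to V.
    At V: go left to G.
      At G: no left child.
      At G: go right to P.
        P is a leaf — visit P.
      Visit G.
    At V: no right child.
    Visit V.
  Visit Q.
At Z: go right to N.
  At N: go left to X.
    At X: go left to E.
      E is a leaf — visit E.
    At X: go right to U.
      At U: no left child.
      At U: go right to M.
        M is a leaf — visit M.
      Visit U.
    Visit X.
  At N: no right child.
  Visit N.
Visit Z.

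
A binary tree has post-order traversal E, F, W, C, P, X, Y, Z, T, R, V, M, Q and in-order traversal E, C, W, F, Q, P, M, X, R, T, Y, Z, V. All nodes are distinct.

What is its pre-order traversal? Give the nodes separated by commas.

Q, C, E, W, F, M, P, V, R, X, T, Z, Y

The last element of post-order is the root; it splits in-order into left and right subtrees.
Root Q: left subtree has 4 nodes {E, C, W, F}, right has 8 {P, M, X, R, T, Y, Z, V}.
  Root C: left subtree has 1 node {E}, right has 2 {W, F}.
    Root W: left subtree has 0 nodes { }, right has 1 {F}.
  Root M: left subtree has 1 node {P}, right has 6 {X, R, T, Y, Z, V}.
    Root V: left subtree has 5 nodes {X, R, T, Y, Z}, right has 0 { }.
      Root R: left subtree has 1 node {X}, right has 3 {T, Y, Z}.
        Root T: left subtree has 0 nodes { }, right has 2 {Y, Z}.
          Root Z: left subtree has 1 node {Y}, right has 0 { }.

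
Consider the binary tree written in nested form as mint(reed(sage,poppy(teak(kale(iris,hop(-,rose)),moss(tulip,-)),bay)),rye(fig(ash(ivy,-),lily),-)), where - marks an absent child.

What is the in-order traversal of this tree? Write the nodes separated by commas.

In-order visits the left subtree, then the node, then the right subtree.
At mint: go left to reed.
  At reed: go left to sage.
    sage is a leaf — visit sage.
  Visit reed.
  At reed: go right to poppy.
    At poppy: go left to teak.
      At teak: go left to kale.
        At kale: go left to iris.
          iris is a leaf — visit iris.
        Visit kale.
        At kale: go right to hop.
          At hop: no left child.
          Visit hop.
          At hop: go right to rose.
            rose is a leaf — visit rose.
      Visit teak.
      At teak: go right to moss.
        At moss: go left to tulip.
          tulip is a leaf — visit tulip.
        Visit moss.
        At moss: no right child.
    Visit poppy.
    At poppy: go right to bay.
      bay is a leaf — visit bay.
Visit mint.
At mint: go right to rye.
  At rye: go left to fig.
    At fig: go left to ash.
      At ash: go left to ivy.
        ivy is a leaf — visit ivy.
      Visit ash.
      At ash: no right child.
    Visit fig.
    At fig: go right to lily.
      lily is a leaf — visit lily.
  Visit rye.
  At rye: no right child.

sage, reed, iris, kale, hop, rose, teak, tulip, moss, poppy, bay, mint, ivy, ash, fig, lily, rye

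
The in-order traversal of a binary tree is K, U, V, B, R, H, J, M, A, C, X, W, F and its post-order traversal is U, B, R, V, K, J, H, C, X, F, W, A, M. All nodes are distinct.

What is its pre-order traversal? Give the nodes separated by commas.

M, H, K, V, U, R, B, J, A, W, X, C, F

The last element of post-order is the root; it splits in-order into left and right subtrees.
Root M: left subtree has 7 nodes {K, U, V, B, R, H, J}, right has 5 {A, C, X, W, F}.
  Root H: left subtree has 5 nodes {K, U, V, B, R}, right has 1 {J}.
    Root K: left subtree has 0 nodes { }, right has 4 {U, V, B, R}.
      Root V: left subtree has 1 node {U}, right has 2 {B, R}.
        Root R: left subtree has 1 node {B}, right has 0 { }.
  Root A: left subtree has 0 nodes { }, right has 4 {C, X, W, F}.
    Root W: left subtree has 2 nodes {C, X}, right has 1 {F}.
      Root X: left subtree has 1 node {C}, right has 0 { }.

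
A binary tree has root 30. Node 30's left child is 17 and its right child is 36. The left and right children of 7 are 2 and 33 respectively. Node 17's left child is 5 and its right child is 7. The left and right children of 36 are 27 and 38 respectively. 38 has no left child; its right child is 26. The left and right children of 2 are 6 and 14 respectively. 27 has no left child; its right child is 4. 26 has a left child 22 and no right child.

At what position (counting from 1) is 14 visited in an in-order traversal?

5

In-order visits the left subtree, then the node, then the right subtree.
At 30: go left to 17.
  At 17: go left to 5.
    5 is a leaf — visit 5.
  Visit 17.
  At 17: go right to 7.
    At 7: go left to 2.
      At 2: go left to 6.
        6 is a leaf — visit 6.
      Visit 2.
      At 2: go right to 14.
        14 is a leaf — visit 14.
    Visit 7.
    At 7: go right to 33.
      33 is a leaf — visit 33.
Visit 30.
At 30: go right to 36.
  At 36: go left to 27.
    At 27: no left child.
    Visit 27.
    At 27: go right to 4.
      4 is a leaf — visit 4.
  Visit 36.
  At 36: go right to 38.
    At 38: no left child.
    Visit 38.
    At 38: go right to 26.
      At 26: go left to 22.
        22 is a leaf — visit 22.
      Visit 26.
      At 26: no right child.
Full in-order sequence: 5, 17, 6, 2, 14, 7, 33, 30, 27, 4, 36, 38, 22, 26.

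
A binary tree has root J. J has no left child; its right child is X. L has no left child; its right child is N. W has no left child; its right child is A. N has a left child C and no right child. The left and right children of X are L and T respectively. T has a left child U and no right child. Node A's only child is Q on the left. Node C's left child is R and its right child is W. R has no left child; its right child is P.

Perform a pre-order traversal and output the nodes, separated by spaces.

Pre-order visits the node, then its left subtree, then its right subtree.
Visit J.
At J: no left child.
At J: go right to X.
  Visit X.
  At X: go left to L.
    Visit L.
    At L: no left child.
    At L: go right to N.
      Visit N.
      At N: go left to C.
        Visit C.
        At C: go left to R.
          Visit R.
          At R: no left child.
          At R: go right to P.
            P is a leaf — visit P.
        At C: go right to W.
          Visit W.
          At W: no left child.
          At W: go right to A.
            Visit A.
            At A: go left to Q.
              Q is a leaf — visit Q.
            At A: no right child.
      At N: no right child.
  At X: go right to T.
    Visit T.
    At T: go left to U.
      U is a leaf — visit U.
    At T: no right child.

J X L N C R P W A Q T U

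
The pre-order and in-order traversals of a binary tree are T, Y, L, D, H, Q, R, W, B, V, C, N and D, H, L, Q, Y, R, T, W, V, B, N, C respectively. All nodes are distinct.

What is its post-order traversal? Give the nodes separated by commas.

The first element of pre-order is the root; it splits in-order into left and right subtrees.
Root T: left subtree has 6 nodes {D, H, L, Q, Y, R}, right has 5 {W, V, B, N, C}.
  Root Y: left subtree has 4 nodes {D, H, L, Q}, right has 1 {R}.
    Root L: left subtree has 2 nodes {D, H}, right has 1 {Q}.
      Root D: left subtree has 0 nodes { }, right has 1 {H}.
  Root W: left subtree has 0 nodes { }, right has 4 {V, B, N, C}.
    Root B: left subtree has 1 node {V}, right has 2 {N, C}.
      Root C: left subtree has 1 node {N}, right has 0 { }.

H, D, Q, L, R, Y, V, N, C, B, W, T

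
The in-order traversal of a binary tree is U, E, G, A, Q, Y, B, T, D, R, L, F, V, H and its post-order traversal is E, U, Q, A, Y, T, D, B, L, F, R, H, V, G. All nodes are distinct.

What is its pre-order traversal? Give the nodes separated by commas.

G, U, E, V, R, B, Y, A, Q, D, T, F, L, H

The last element of post-order is the root; it splits in-order into left and right subtrees.
Root G: left subtree has 2 nodes {U, E}, right has 11 {A, Q, Y, B, T, D, R, L, F, V, H}.
  Root U: left subtree has 0 nodes { }, right has 1 {E}.
  Root V: left subtree has 9 nodes {A, Q, Y, B, T, D, R, L, F}, right has 1 {H}.
    Root R: left subtree has 6 nodes {A, Q, Y, B, T, D}, right has 2 {L, F}.
      Root B: left subtree has 3 nodes {A, Q, Y}, right has 2 {T, D}.
        Root Y: left subtree has 2 nodes {A, Q}, right has 0 { }.
          Root A: left subtree has 0 nodes { }, right has 1 {Q}.
        Root D: left subtree has 1 node {T}, right has 0 { }.
      Root F: left subtree has 1 node {L}, right has 0 { }.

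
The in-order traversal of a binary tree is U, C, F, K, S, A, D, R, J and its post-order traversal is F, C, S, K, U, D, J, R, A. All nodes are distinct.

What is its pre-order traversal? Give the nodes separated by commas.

The last element of post-order is the root; it splits in-order into left and right subtrees.
Root A: left subtree has 5 nodes {U, C, F, K, S}, right has 3 {D, R, J}.
  Root U: left subtree has 0 nodes { }, right has 4 {C, F, K, S}.
    Root K: left subtree has 2 nodes {C, F}, right has 1 {S}.
      Root C: left subtree has 0 nodes { }, right has 1 {F}.
  Root R: left subtree has 1 node {D}, right has 1 {J}.

A, U, K, C, F, S, R, D, J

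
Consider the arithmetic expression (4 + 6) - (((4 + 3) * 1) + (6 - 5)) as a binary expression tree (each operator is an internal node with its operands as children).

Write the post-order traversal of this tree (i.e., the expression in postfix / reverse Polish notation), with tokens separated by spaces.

4 6 + 4 3 + 1 * 6 5 - + -

Post-order on an expression tree gives postfix notation: for each operator, emit left operand, right operand, then the operator.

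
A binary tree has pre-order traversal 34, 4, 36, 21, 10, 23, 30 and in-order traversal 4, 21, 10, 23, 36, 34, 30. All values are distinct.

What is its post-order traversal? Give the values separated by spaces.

23 10 21 36 4 30 34

The first element of pre-order is the root; it splits in-order into left and right subtrees.
Root 34: left subtree has 5 nodes {4, 21, 10, 23, 36}, right has 1 {30}.
  Root 4: left subtree has 0 nodes { }, right has 4 {21, 10, 23, 36}.
    Root 36: left subtree has 3 nodes {21, 10, 23}, right has 0 { }.
      Root 21: left subtree has 0 nodes { }, right has 2 {10, 23}.
        Root 10: left subtree has 0 nodes { }, right has 1 {23}.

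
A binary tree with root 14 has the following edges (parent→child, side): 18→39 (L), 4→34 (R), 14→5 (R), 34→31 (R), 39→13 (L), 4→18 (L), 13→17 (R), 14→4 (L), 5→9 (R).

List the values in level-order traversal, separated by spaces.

14 4 5 18 34 9 39 31 13 17

Level-order visits nodes level by level from the root, left to right within each level.
Level 0: 14
Level 1: 4, 5
Level 2: 18, 34, 9
Level 3: 39, 31
Level 4: 13
Level 5: 17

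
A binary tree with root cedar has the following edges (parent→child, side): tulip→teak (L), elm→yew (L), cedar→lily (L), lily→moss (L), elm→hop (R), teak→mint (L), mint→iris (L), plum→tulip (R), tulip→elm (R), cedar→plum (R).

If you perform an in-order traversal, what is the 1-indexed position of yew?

9

In-order visits the left subtree, then the node, then the right subtree.
At cedar: go left to lily.
  At lily: go left to moss.
    moss is a leaf — visit moss.
  Visit lily.
  At lily: no right child.
Visit cedar.
At cedar: go right to plum.
  At plum: no left child.
  Visit plum.
  At plum: go right to tulip.
    At tulip: go left to teak.
      At teak: go left to mint.
        At mint: go left to iris.
          iris is a leaf — visit iris.
        Visit mint.
        At mint: no right child.
      Visit teak.
      At teak: no right child.
    Visit tulip.
    At tulip: go right to elm.
      At elm: go left to yew.
        yew is a leaf — visit yew.
      Visit elm.
      At elm: go right to hop.
        hop is a leaf — visit hop.
Full in-order sequence: moss, lily, cedar, plum, iris, mint, teak, tulip, yew, elm, hop.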